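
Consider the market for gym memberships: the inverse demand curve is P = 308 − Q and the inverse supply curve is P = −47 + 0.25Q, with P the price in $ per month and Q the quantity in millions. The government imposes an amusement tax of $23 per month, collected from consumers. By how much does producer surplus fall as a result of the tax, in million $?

Inverting to Q(P) form: Qd = 308 − P; Qs = 4P + 188.
Before the tax: set 308 − P = 4P + 188 → P* = $24, Q* = 284.
With the tax collected from consumers, demand (in seller-price terms) shifts: Qd = 308 − (P + 23).
Solving gives Q = 265.6 with consumers paying $42.4 and suppliers receiving $19.4 (the $23 wedge).
ΔPS is the trapezoid between Q = 265.6 and Q = 284 of height $4.6: ½ · (284 + 265.6) · 4.6 = $1264.08.

Producer surplus falls by $1264.08 million.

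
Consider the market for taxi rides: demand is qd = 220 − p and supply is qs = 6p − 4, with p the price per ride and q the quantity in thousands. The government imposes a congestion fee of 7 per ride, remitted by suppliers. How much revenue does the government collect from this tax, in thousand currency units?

Without the tax, 220 − p = 6p − 4 gives 7p = 224, so p* = 32 and q* = 188.
With the tax collected from suppliers, supply shifts: qs = 6(p − 7) − 4.
Solving gives q = 182 with consumers paying 38 and suppliers receiving 31 (the 7 wedge).
Revenue = t · Q = 7 · 182 = 1274.

Tax revenue = 1274 thousand.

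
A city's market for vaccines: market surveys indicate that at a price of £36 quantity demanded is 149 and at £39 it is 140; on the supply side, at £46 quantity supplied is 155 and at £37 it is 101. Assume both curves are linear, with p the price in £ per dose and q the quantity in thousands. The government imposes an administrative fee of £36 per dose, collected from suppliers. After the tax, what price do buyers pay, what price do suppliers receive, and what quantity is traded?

Buyers pay £66; suppliers receive £30; quantity = 59.

Demand slope: (140 − 149)/(39 − 36) = -3, so qd = 257 − 3p.
Supply slope: (101 − 155)/(37 − 46) = 6, so qs = 6p − 121.
Without the tax, 257 − 3p = 6p − 121 gives 9p = 378, so p* = £42 and q* = 131.
With the tax collected from suppliers, supply shifts: qs = 6(p − 36) − 121.
Solving gives q = 59 with buyers paying £66 and suppliers receiving £30 (the £36 wedge).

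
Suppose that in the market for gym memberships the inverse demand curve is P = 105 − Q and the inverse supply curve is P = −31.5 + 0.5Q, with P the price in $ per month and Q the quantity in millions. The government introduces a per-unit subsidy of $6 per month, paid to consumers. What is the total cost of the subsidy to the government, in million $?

Government outlay = $570 million.

Rewrite in direct form: Qd = 105 − P and Qs = 2P + 63.
Before the subsidy: set 105 − P = 2P + 63 → P* = $14, Q* = 91.
With a per-unit subsidy paid to consumers, each effectively pays P − 6, so demand becomes Qd = 105 − (P − 6).
New equilibrium: consumers pay $10, producers receive $16, Q = 95. (Wedge: Pb − Ps = −6.)
Outlay = t · Q = 6 · 95 = $570.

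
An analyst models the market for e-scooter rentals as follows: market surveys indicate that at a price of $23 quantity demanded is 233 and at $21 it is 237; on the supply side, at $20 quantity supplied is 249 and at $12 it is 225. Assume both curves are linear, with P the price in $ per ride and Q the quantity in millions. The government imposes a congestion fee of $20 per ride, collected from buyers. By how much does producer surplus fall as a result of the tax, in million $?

Demand slope: (237 − 233)/(21 − 23) = -2, so Qd = 279 − 2P.
Supply slope: (225 − 249)/(12 − 20) = 3, so Qs = 3P + 189.
Without the tax, 279 − 2P = 3P + 189 gives 5P = 90, so P* = $18 and Q* = 243.
With the tax collected from buyers, demand (in seller-price terms) shifts: Qd = 279 − 2(P + 20).
New equilibrium: buyers pay $30, producers receive $10, Q = 219. (Wedge: Pb − Ps = 20.)
ΔPS is the trapezoid between Q = 219 and Q = 243 of height $8: ½ · (243 + 219) · 8 = $1848.

Producer surplus falls by $1848 million.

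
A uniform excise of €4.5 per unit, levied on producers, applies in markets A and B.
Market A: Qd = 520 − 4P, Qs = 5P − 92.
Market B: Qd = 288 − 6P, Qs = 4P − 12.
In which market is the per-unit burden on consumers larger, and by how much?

Market A, by €0.7.

Market A: pre-tax P* = €68, Q* = 248; post-tax Q = 238; per-unit burden on consumers = €2.5.
Market B: pre-tax P* = €30, Q* = 108; post-tax Q = 97.2; per-unit burden on consumers = €1.8.
Difference: €2.5 vs €1.8 → market A is larger by €0.7.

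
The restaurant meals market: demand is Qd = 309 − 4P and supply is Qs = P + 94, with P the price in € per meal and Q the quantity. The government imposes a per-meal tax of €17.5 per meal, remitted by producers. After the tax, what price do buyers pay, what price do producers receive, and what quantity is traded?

Buyers pay €46.5; producers receive €29; quantity = 123.

Before the tax: set 309 − 4P = P + 94 → P* = €43, Q* = 137.
With the tax collected from producers, supply shifts: Qs = (P − 17.5) + 94.
New equilibrium: buyers pay €46.5, producers receive €29, Q = 123. (Wedge: Pb − Ps = 17.5.)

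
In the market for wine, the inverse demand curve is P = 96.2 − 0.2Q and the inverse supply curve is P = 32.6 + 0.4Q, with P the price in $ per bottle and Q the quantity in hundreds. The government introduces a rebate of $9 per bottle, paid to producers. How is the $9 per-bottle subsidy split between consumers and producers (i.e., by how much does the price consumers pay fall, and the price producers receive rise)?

Consumers gain $3 per bottle; producers gain $6 per bottle.

Rewrite in direct form: Qd = 481 − 5P and Qs = 2.5P − 81.5.
Without the subsidy, 481 − 5P = 2.5P − 81.5 gives 7.5P = 562.5, so P* = $75 and Q* = 106.
With a per-unit subsidy paid to producers, each receives P + 9 per unit sold, so supply becomes Qs = 2.5(P + 9) − 81.5.
New equilibrium: consumers pay $72, producers receive $81, Q = 121. (Wedge: Pb − Ps = −9.)
Gain to consumers: $3; to producers: $6. (They sum to $9.)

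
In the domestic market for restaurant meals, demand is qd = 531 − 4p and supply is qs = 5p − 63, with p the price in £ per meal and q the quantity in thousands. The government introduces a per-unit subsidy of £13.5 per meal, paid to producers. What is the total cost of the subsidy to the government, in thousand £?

Government outlay = £4009.5 thousand.

Before the subsidy: set 531 − 4p = 5p − 63 → p* = £66, q* = 267.
With a per-unit subsidy paid to producers, each receives p + 13.5 per unit sold, so supply becomes qs = 5(p + 13.5) − 63.
Solving gives q = 297 with buyers paying £58.5 and producers receiving £72 (the £13.5 wedge).
Outlay = t · Q = 13.5 · 297 = £4009.5.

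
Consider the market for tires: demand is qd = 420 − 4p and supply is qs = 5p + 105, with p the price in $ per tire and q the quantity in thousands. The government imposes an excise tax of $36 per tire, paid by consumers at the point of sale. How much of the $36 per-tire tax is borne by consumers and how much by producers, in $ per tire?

Before the tax: set 420 − 4p = 5p + 105 → p* = $35, q* = 280.
With the tax collected from consumers, demand (in seller-price terms) shifts: qd = 420 − 4(p + 36).
Solving gives q = 200 with consumers paying $55 and producers receiving $19 (the $36 wedge).
Burden on consumers: $20; on producers: $16. (They sum to $36.)

Consumers bear $20 per tire; producers bear $16 per tire.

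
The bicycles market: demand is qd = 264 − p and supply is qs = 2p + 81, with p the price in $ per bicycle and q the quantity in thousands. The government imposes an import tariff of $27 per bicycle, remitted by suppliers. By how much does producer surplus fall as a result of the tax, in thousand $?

Without the tax, 264 − p = 2p + 81 gives 3p = 183, so p* = $61 and q* = 203.
With the tax collected from suppliers, supply shifts: qs = 2(p − 27) + 81.
Solving gives q = 185 with consumers paying $79 and suppliers receiving $52 (the $27 wedge).
ΔPS is the trapezoid between Q = 185 and Q = 203 of height $9: ½ · (203 + 185) · 9 = $1746.

Producer surplus falls by $1746 thousand.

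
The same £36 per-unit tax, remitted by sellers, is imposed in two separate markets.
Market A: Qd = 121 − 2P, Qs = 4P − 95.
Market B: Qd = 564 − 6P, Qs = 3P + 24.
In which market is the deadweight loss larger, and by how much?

Market A: pre-tax P* = £36, Q* = 49; post-tax Q = 1; deadweight loss = £864.
Market B: pre-tax P* = £60, Q* = 204; post-tax Q = 132; deadweight loss = £1296.
Difference: £864 vs £1296 → market B is larger by £432.

Market B, by £432.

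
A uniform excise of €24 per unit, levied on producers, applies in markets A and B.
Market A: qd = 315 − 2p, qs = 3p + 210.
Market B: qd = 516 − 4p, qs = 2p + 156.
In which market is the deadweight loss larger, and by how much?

Market A: pre-tax p* = €21, q* = 273; post-tax q = 244.2; deadweight loss = €345.6.
Market B: pre-tax p* = €60, q* = 276; post-tax q = 244; deadweight loss = €384.
Difference: €345.6 vs €384 → market B is larger by €38.4.

Market B, by €38.4.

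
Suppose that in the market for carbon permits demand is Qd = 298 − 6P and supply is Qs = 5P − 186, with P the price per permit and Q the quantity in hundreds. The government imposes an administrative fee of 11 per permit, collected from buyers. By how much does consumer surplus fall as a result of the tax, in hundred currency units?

Consumer surplus falls by 95 hundred.

Without the tax, 298 − 6P = 5P − 186 gives 11P = 484, so P* = 44 and Q* = 34.
With the tax collected from buyers, demand (in seller-price terms) shifts: Qd = 298 − 6(P + 11).
New equilibrium: buyers pay 49, producers receive 38, Q = 4. (Wedge: Pb − Ps = 11.)
ΔCS is the trapezoid between Q = 4 and Q = 34 of height 5: ½ · (34 + 4) · 5 = 95.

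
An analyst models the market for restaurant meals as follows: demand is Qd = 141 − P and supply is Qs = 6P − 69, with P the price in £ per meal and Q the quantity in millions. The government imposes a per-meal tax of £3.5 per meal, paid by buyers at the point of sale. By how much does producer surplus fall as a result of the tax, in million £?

Producer surplus falls by £54.75 million.

Before the tax: set 141 − P = 6P − 69 → P* = £30, Q* = 111.
With the tax collected from buyers, demand (in seller-price terms) shifts: Qd = 141 − (P + 3.5).
New equilibrium: buyers pay £33, suppliers receive £29.5, Q = 108. (Wedge: Pb − Ps = 3.5.)
ΔPS is the trapezoid between Q = 108 and Q = 111 of height £0.5: ½ · (111 + 108) · 0.5 = £54.75.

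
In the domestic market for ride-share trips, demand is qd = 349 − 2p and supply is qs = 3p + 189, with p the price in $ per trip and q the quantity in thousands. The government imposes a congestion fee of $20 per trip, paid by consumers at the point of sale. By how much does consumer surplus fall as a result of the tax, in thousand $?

Consumer surplus falls by $3276 thousand.

Without the tax, 349 − 2p = 3p + 189 gives 5p = 160, so p* = $32 and q* = 285.
With the tax collected from consumers, demand (in seller-price terms) shifts: qd = 349 − 2(p + 20).
Solving gives q = 261 with consumers paying $44 and sellers receiving $24 (the $20 wedge).
ΔCS is the trapezoid between Q = 261 and Q = 285 of height $12: ½ · (285 + 261) · 12 = $3276.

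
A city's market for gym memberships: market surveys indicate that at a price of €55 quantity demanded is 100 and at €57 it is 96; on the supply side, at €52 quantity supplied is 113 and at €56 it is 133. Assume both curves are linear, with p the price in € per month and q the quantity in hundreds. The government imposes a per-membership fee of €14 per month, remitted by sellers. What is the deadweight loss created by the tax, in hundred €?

Demand slope: (96 − 100)/(57 − 55) = -2, so qd = 210 − 2p.
Supply slope: (133 − 113)/(56 − 52) = 5, so qs = 5p − 147.
Before the tax: set 210 − 2p = 5p − 147 → p* = €51, q* = 108.
With the tax collected from sellers, supply shifts: qs = 5(p − 14) − 147.
Solving gives q = 88 with consumers paying €61 and sellers receiving €47 (the €14 wedge).
Quantity falls by |ΔQ| = |108 − 88| = 20.
DWL = ½ · t · |ΔQ| = ½ · 14 · 20 = €140.

Deadweight loss = €140 hundred.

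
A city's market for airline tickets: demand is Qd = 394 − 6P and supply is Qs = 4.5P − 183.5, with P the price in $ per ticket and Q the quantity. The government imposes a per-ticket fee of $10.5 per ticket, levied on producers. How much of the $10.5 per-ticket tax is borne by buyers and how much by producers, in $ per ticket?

Before the tax: set 394 − 6P = 4.5P − 183.5 → P* = $55, Q* = 64.
With the tax collected from producers, supply shifts: Qs = 4.5(P − 10.5) − 183.5.
Solving gives Q = 37 with buyers paying $59.5 and producers receiving $49 (the $10.5 wedge).
Burden on buyers: $4.5; on producers: $6. (They sum to $10.5.)

Buyers bear $4.5 per ticket; producers bear $6 per ticket.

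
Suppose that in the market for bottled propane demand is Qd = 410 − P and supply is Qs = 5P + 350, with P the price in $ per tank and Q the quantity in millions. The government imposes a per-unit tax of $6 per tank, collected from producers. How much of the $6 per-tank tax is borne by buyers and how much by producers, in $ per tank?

Before the tax: set 410 − P = 5P + 350 → P* = $10, Q* = 400.
With the tax collected from producers, supply shifts: Qs = 5(P − 6) + 350.
Solving gives Q = 395 with buyers paying $15 and producers receiving $9 (the $6 wedge).
Burden on buyers: $5; on producers: $1. (They sum to $6.)
The less price-elastic side of the market bears the larger share of a per-unit tax.

Buyers bear $5 per tank; producers bear $1 per tank.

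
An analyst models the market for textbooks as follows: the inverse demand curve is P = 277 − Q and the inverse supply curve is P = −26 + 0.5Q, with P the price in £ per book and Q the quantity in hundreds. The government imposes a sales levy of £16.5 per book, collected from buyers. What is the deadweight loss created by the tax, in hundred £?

Deadweight loss = £90.75 hundred.

Inverting to Q(P) form: Qd = 277 − P; Qs = 2P + 52.
Before the tax: set 277 − P = 2P + 52 → P* = £75, Q* = 202.
With the tax collected from buyers, demand (in seller-price terms) shifts: Qd = 277 − (P + 16.5).
New equilibrium: buyers pay £86, sellers receive £69.5, Q = 191. (Wedge: Pb − Ps = 16.5.)
Quantity falls by |ΔQ| = |202 − 191| = 11.
DWL = ½ · t · |ΔQ| = ½ · 16.5 · 11 = £90.75.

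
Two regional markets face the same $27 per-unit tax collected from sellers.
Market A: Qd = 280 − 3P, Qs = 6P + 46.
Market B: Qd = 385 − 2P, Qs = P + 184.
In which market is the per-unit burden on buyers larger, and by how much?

Market A, by $9.

Market A: pre-tax P* = $26, Q* = 202; post-tax Q = 148; per-unit burden on buyers = $18.
Market B: pre-tax P* = $67, Q* = 251; post-tax Q = 233; per-unit burden on buyers = $9.
Difference: $18 vs $9 → market A is larger by $9.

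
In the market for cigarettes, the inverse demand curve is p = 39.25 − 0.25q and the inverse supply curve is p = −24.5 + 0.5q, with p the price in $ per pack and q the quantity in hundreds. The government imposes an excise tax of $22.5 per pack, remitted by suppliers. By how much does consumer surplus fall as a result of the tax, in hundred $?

Consumer surplus falls by $525 hundred.

Rewrite in direct form: qd = 157 − 4p and qs = 2p + 49.
Before the tax: set 157 − 4p = 2p + 49 → p* = $18, q* = 85.
With the tax collected from suppliers, supply shifts: qs = 2(p − 22.5) + 49.
New equilibrium: buyers pay $25.5, suppliers receive $3, q = 55. (Wedge: pb − ps = 22.5.)
ΔCS is the trapezoid between Q = 55 and Q = 85 of height $7.5: ½ · (85 + 55) · 7.5 = $525.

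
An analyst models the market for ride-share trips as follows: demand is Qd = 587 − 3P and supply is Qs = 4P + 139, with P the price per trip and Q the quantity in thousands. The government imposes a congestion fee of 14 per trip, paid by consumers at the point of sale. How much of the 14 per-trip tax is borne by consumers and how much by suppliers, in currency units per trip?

Consumers bear 8 per trip; suppliers bear 6 per trip.

Before the tax: set 587 − 3P = 4P + 139 → P* = 64, Q* = 395.
With the tax collected from consumers, demand (in seller-price terms) shifts: Qd = 587 − 3(P + 14).
New equilibrium: consumers pay 72, suppliers receive 58, Q = 371. (Wedge: Pb − Ps = 14.)
Burden on consumers: 8; on suppliers: 6. (They sum to 14.)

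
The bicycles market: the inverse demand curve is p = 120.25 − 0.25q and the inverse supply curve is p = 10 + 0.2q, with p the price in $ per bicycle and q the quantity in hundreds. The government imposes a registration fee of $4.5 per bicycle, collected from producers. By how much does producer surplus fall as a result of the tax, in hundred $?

Rewrite in direct form: qd = 481 − 4p and qs = 5p − 50.
Before the tax: set 481 − 4p = 5p − 50 → p* = $59, q* = 245.
With the tax collected from producers, supply shifts: qs = 5(p − 4.5) − 50.
Solving gives q = 235 with consumers paying $61.5 and producers receiving $57 (the $4.5 wedge).
ΔPS is the trapezoid between Q = 235 and Q = 245 of height $2: ½ · (245 + 235) · 2 = $480.

Producer surplus falls by $480 hundred.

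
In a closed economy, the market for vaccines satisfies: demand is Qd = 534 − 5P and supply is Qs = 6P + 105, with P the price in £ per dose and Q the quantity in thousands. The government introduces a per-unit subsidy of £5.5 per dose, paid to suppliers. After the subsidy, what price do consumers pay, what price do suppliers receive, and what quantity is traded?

Without the subsidy, 534 − 5P = 6P + 105 gives 11P = 429, so P* = £39 and Q* = 339.
With a per-unit subsidy paid to suppliers, each receives P + 5.5 per unit sold, so supply becomes Qs = 6(P + 5.5) + 105.
New equilibrium: consumers pay £36, suppliers receive £41.5, Q = 354. (Wedge: Pb − Ps = −5.5.)

Consumers pay £36; suppliers receive £41.5; quantity = 354.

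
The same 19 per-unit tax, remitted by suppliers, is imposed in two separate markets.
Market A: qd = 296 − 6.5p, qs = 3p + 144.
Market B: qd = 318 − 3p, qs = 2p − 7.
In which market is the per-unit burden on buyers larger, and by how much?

Market A: pre-tax p* = 16, q* = 192; post-tax q = 153; per-unit burden on buyers = 6.
Market B: pre-tax p* = 65, q* = 123; post-tax q = 100.2; per-unit burden on buyers = 7.6.
Difference: 6 vs 7.6 → market B is larger by 1.6.

Market B, by 1.6.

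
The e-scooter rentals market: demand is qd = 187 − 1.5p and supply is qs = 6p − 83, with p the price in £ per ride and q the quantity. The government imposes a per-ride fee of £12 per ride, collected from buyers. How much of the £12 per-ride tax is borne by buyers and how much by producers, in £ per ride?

Buyers bear £9.6 per ride; producers bear £2.4 per ride.

Without the tax, 187 − 1.5p = 6p − 83 gives 7.5p = 270, so p* = £36 and q* = 133.
With the tax collected from buyers, demand (in seller-price terms) shifts: qd = 187 − 1.5(p + 12).
New equilibrium: buyers pay £45.6, producers receive £33.6, q = 118.6. (Wedge: pb − ps = 12.)
Burden on buyers: £9.6; on producers: £2.4. (They sum to £12.)
The less price-elastic side of the market bears the larger share of a per-unit tax.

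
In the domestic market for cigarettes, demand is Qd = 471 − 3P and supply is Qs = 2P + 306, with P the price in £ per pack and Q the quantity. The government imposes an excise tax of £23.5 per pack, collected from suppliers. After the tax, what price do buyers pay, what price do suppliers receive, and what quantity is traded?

Before the tax: set 471 − 3P = 2P + 306 → P* = £33, Q* = 372.
With the tax collected from suppliers, supply shifts: Qs = 2(P − 23.5) + 306.
Solving gives Q = 343.8 with buyers paying £42.4 and suppliers receiving £18.9 (the £23.5 wedge).

Buyers pay £42.4; suppliers receive £18.9; quantity = 343.8.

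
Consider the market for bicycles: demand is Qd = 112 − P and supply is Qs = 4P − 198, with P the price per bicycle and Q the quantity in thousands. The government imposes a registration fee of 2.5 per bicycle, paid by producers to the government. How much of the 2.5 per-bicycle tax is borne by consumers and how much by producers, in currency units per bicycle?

Before the tax: set 112 − P = 4P − 198 → P* = 62, Q* = 50.
With the tax collected from producers, supply shifts: Qs = 4(P − 2.5) − 198.
Solving gives Q = 48 with consumers paying 64 and producers receiving 61.5 (the 2.5 wedge).
Burden on consumers: 2; on producers: 0.5. (They sum to 2.5.)

Consumers bear 2 per bicycle; producers bear 0.5 per bicycle.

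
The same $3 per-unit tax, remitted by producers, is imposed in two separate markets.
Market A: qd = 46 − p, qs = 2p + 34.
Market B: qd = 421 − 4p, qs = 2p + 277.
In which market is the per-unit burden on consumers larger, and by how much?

Market A, by $1.

Market A: pre-tax p* = $4, q* = 42; post-tax q = 40; per-unit burden on consumers = $2.
Market B: pre-tax p* = $24, q* = 325; post-tax q = 321; per-unit burden on consumers = $1.
Difference: $2 vs $1 → market A is larger by $1.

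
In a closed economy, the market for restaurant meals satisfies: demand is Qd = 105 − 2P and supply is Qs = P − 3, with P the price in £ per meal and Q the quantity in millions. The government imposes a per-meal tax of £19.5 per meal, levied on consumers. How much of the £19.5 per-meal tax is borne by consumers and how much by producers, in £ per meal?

Consumers bear £6.5 per meal; producers bear £13 per meal.

Before the tax: set 105 − 2P = P − 3 → P* = £36, Q* = 33.
With the tax collected from consumers, demand (in seller-price terms) shifts: Qd = 105 − 2(P + 19.5).
Solving gives Q = 20 with consumers paying £42.5 and producers receiving £23 (the £19.5 wedge).
Burden on consumers: £6.5; on producers: £13. (They sum to £19.5.)
The less price-elastic side of the market bears the larger share of a per-unit tax.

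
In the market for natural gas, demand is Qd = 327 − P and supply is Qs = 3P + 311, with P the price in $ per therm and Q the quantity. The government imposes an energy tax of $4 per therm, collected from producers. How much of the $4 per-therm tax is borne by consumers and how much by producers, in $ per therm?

Before the tax: set 327 − P = 3P + 311 → P* = $4, Q* = 323.
With the tax collected from producers, supply shifts: Qs = 3(P − 4) + 311.
New equilibrium: consumers pay $7, producers receive $3, Q = 320. (Wedge: Pb − Ps = 4.)
Burden on consumers: $3; on producers: $1. (They sum to $4.)

Consumers bear $3 per therm; producers bear $1 per therm.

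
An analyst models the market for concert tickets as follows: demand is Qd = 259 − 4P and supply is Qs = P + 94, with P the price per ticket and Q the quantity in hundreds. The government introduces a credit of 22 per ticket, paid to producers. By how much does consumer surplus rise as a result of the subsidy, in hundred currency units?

Without the subsidy, 259 − 4P = P + 94 gives 5P = 165, so P* = 33 and Q* = 127.
With a per-unit subsidy paid to producers, each receives P + 22 per unit sold, so supply becomes Qs = (P + 22) + 94.
New equilibrium: consumers pay 28.6, producers receive 50.6, Q = 144.6. (Wedge: Pb − Ps = −22.)
ΔCS is the trapezoid between Q = 144.6 and Q = 127 of height 4.4: ½ · (127 + 144.6) · 4.4 = 597.52.

Consumer surplus rises by 597.52 hundred.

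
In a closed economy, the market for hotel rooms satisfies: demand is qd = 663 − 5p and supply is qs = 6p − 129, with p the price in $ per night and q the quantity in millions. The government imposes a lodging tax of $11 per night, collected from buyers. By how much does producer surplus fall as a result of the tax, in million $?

Without the tax, 663 − 5p = 6p − 129 gives 11p = 792, so p* = $72 and q* = 303.
With the tax collected from buyers, demand (in seller-price terms) shifts: qd = 663 − 5(p + 11).
New equilibrium: buyers pay $78, producers receive $67, q = 273. (Wedge: pb − ps = 11.)
ΔPS is the trapezoid between Q = 273 and Q = 303 of height $5: ½ · (303 + 273) · 5 = $1440.

Producer surplus falls by $1440 million.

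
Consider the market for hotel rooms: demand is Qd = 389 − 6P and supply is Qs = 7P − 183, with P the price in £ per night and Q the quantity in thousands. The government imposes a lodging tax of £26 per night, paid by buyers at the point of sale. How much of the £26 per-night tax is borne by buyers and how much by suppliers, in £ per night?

Buyers bear £14 per night; suppliers bear £12 per night.

Before the tax: set 389 − 6P = 7P − 183 → P* = £44, Q* = 125.
With the tax collected from buyers, demand (in seller-price terms) shifts: Qd = 389 − 6(P + 26).
Solving gives Q = 41 with buyers paying £58 and suppliers receiving £32 (the £26 wedge).
Burden on buyers: £14; on suppliers: £12. (They sum to £26.)
The less price-elastic side of the market bears the larger share of a per-unit tax.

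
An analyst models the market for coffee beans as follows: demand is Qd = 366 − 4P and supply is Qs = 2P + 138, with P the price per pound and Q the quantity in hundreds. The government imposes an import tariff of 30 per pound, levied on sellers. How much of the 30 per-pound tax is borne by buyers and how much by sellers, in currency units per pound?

Buyers bear 10 per pound; sellers bear 20 per pound.

Without the tax, 366 − 4P = 2P + 138 gives 6P = 228, so P* = 38 and Q* = 214.
With the tax collected from sellers, supply shifts: Qs = 2(P − 30) + 138.
Solving gives Q = 174 with buyers paying 48 and sellers receiving 18 (the 30 wedge).
Burden on buyers: 10; on sellers: 20. (They sum to 30.)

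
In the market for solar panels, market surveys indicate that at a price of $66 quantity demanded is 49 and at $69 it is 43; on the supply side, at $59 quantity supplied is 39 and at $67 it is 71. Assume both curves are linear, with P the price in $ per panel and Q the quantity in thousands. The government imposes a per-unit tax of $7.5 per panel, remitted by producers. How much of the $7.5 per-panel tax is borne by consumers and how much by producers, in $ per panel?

Demand slope: (43 − 49)/(69 − 66) = -2, so Qd = 181 − 2P.
Supply slope: (71 − 39)/(67 − 59) = 4, so Qs = 4P − 197.
Before the tax: set 181 − 2P = 4P − 197 → P* = $63, Q* = 55.
With the tax collected from producers, supply shifts: Qs = 4(P − 7.5) − 197.
Solving gives Q = 45 with consumers paying $68 and producers receiving $60.5 (the $7.5 wedge).
Burden on consumers: $5; on producers: $2.5. (They sum to $7.5.)
The less price-elastic side of the market bears the larger share of a per-unit tax.

Consumers bear $5 per panel; producers bear $2.5 per panel.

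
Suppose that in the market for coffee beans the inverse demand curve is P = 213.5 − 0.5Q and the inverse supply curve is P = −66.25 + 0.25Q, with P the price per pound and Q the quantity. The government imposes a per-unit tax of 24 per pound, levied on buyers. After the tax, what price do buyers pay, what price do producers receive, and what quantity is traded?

Inverting to Q(P) form: Qd = 427 − 2P; Qs = 4P + 265.
Before the tax: set 427 − 2P = 4P + 265 → P* = 27, Q* = 373.
With the tax collected from buyers, demand (in seller-price terms) shifts: Qd = 427 − 2(P + 24).
New equilibrium: buyers pay 43, producers receive 19, Q = 341. (Wedge: Pb − Ps = 24.)

Buyers pay 43; producers receive 19; quantity = 341.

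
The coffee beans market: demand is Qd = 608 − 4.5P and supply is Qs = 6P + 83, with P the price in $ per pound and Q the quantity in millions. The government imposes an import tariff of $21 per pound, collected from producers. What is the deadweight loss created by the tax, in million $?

Deadweight loss = $567 million.

Before the tax: set 608 − 4.5P = 6P + 83 → P* = $50, Q* = 383.
With the tax collected from producers, supply shifts: Qs = 6(P − 21) + 83.
New equilibrium: consumers pay $62, producers receive $41, Q = 329. (Wedge: Pb − Ps = 21.)
Quantity falls by |ΔQ| = |383 − 329| = 54.
DWL = ½ · t · |ΔQ| = ½ · 21 · 54 = $567.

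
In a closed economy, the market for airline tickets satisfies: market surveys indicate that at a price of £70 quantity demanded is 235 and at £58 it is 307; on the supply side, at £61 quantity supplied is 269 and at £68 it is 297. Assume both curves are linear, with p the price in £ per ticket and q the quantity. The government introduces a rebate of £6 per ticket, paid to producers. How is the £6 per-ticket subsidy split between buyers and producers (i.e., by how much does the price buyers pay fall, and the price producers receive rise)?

Buyers gain £2.4 per ticket; producers gain £3.6 per ticket.

Demand slope: (307 − 235)/(58 − 70) = -6, so qd = 655 − 6p.
Supply slope: (297 − 269)/(68 − 61) = 4, so qs = 4p + 25.
Without the subsidy, 655 − 6p = 4p + 25 gives 10p = 630, so p* = £63 and q* = 277.
With a per-unit subsidy paid to producers, each receives p + 6 per unit sold, so supply becomes qs = 4(p + 6) + 25.
Solving gives q = 291.4 with buyers paying £60.6 and producers receiving £66.6 (the £6 wedge).
Gain to buyers: £2.4; to producers: £3.6. (They sum to £6.)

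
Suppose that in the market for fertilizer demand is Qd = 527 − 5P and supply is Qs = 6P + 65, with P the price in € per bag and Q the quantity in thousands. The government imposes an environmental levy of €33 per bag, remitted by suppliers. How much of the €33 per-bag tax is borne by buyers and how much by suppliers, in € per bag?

Buyers bear €18 per bag; suppliers bear €15 per bag.

Before the tax: set 527 − 5P = 6P + 65 → P* = €42, Q* = 317.
With the tax collected from suppliers, supply shifts: Qs = 6(P − 33) + 65.
Solving gives Q = 227 with buyers paying €60 and suppliers receiving €27 (the €33 wedge).
Burden on buyers: €18; on suppliers: €15. (They sum to €33.)
The less price-elastic side of the market bears the larger share of a per-unit tax.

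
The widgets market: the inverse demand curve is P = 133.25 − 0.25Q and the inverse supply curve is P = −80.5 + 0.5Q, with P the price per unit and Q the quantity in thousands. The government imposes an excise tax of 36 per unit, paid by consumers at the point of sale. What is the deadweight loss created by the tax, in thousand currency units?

Rewrite in direct form: Qd = 533 − 4P and Qs = 2P + 161.
Without the tax, 533 − 4P = 2P + 161 gives 6P = 372, so P* = 62 and Q* = 285.
With the tax collected from consumers, demand (in seller-price terms) shifts: Qd = 533 − 4(P + 36).
Solving gives Q = 237 with consumers paying 74 and sellers receiving 38 (the 36 wedge).
Quantity falls by |ΔQ| = |285 − 237| = 48.
DWL = ½ · t · |ΔQ| = ½ · 36 · 48 = 864.

Deadweight loss = 864 thousand.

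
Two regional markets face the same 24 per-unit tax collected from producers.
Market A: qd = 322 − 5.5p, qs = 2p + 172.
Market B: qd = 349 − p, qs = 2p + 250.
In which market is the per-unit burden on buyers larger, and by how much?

Market A: pre-tax p* = 20, q* = 212; post-tax q = 176.8; per-unit burden on buyers = 6.4.
Market B: pre-tax p* = 33, q* = 316; post-tax q = 300; per-unit burden on buyers = 16.
Difference: 6.4 vs 16 → market B is larger by 9.6.

Market B, by 9.6.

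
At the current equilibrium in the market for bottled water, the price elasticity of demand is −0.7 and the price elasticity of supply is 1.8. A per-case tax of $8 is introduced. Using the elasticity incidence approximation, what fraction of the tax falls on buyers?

Buyers' share ≈ 0.72.

Incidence ratio: buyers' share ≈ εs / (εs + |εd|) = 1.8 / (1.8 + 0.7) = 0.72.
Supply is the more elastic side, so buyers bear the larger share.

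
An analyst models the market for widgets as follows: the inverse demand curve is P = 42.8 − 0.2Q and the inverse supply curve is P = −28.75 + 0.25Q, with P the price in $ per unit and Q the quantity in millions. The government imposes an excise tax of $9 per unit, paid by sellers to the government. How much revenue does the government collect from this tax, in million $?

Tax revenue = $1251 million.

Rewrite in direct form: Qd = 214 − 5P and Qs = 4P + 115.
Before the tax: set 214 − 5P = 4P + 115 → P* = $11, Q* = 159.
With the tax collected from sellers, supply shifts: Qs = 4(P − 9) + 115.
New equilibrium: consumers pay $15, sellers receive $6, Q = 139. (Wedge: Pb − Ps = 9.)
Revenue = t · Q = 9 · 139 = $1251.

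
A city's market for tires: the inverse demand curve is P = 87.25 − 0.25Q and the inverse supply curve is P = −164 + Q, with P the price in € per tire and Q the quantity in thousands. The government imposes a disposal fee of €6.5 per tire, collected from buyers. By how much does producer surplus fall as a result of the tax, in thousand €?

Producer surplus falls by €1031.68 thousand.

Inverting to Q(P) form: Qd = 349 − 4P; Qs = P + 164.
Before the tax: set 349 − 4P = P + 164 → P* = €37, Q* = 201.
With the tax collected from buyers, demand (in seller-price terms) shifts: Qd = 349 − 4(P + 6.5).
New equilibrium: buyers pay €38.3, producers receive €31.8, Q = 195.8. (Wedge: Pb − Ps = 6.5.)
ΔPS is the trapezoid between Q = 195.8 and Q = 201 of height €5.2: ½ · (201 + 195.8) · 5.2 = €1031.68.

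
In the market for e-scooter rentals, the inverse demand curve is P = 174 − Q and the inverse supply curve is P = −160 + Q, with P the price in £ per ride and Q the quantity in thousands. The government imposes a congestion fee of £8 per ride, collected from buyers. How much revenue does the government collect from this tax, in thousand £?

Tax revenue = £1304 thousand.

Rewrite in direct form: Qd = 174 − P and Qs = P + 160.
Before the tax: set 174 − P = P + 160 → P* = £7, Q* = 167.
With the tax collected from buyers, demand (in seller-price terms) shifts: Qd = 174 − (P + 8).
Solving gives Q = 163 with buyers paying £11 and producers receiving £3 (the £8 wedge).
Revenue = t · Q = 8 · 163 = £1304.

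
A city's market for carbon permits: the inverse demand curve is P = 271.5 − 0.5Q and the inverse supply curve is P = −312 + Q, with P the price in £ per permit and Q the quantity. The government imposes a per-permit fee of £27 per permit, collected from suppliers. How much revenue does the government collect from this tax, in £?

Tax revenue = £10017.

Rewrite in direct form: Qd = 543 − 2P and Qs = P + 312.
Before the tax: set 543 − 2P = P + 312 → P* = £77, Q* = 389.
With the tax collected from suppliers, supply shifts: Qs = (P − 27) + 312.
New equilibrium: buyers pay £86, suppliers receive £59, Q = 371. (Wedge: Pb − Ps = 27.)
Revenue = t · Q = 27 · 371 = £10017.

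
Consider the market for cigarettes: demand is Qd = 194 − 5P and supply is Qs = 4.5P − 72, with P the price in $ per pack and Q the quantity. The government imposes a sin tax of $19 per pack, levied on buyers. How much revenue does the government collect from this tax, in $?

Before the tax: set 194 − 5P = 4.5P − 72 → P* = $28, Q* = 54.
With the tax collected from buyers, demand (in seller-price terms) shifts: Qd = 194 − 5(P + 19).
Solving gives Q = 9 with buyers paying $37 and sellers receiving $18 (the $19 wedge).
Revenue = t · Q = 19 · 9 = $171.

Tax revenue = $171.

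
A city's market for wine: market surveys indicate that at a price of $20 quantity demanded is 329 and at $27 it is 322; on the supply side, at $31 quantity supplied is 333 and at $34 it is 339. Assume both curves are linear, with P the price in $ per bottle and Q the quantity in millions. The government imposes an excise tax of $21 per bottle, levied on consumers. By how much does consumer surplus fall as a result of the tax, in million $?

Demand slope: (322 − 329)/(27 − 20) = -1, so Qd = 349 − P.
Supply slope: (339 − 333)/(34 − 31) = 2, so Qs = 2P + 271.
Before the tax: set 349 − P = 2P + 271 → P* = $26, Q* = 323.
With the tax collected from consumers, demand (in seller-price terms) shifts: Qd = 349 − (P + 21).
New equilibrium: consumers pay $40, sellers receive $19, Q = 309. (Wedge: Pb − Ps = 21.)
ΔCS is the trapezoid between Q = 309 and Q = 323 of height $14: ½ · (323 + 309) · 14 = $4424.

Consumer surplus falls by $4424 million.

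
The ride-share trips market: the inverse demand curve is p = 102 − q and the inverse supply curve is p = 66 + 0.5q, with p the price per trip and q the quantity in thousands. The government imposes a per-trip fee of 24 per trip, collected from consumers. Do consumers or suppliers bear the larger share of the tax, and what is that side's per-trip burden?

Consumers bear the larger share: 16 per trip.

Rewrite in direct form: qd = 102 − p and qs = 2p − 132.
Without the tax, 102 − p = 2p − 132 gives 3p = 234, so p* = 78 and q* = 24.
With the tax collected from consumers, demand (in seller-price terms) shifts: qd = 102 − (p + 24).
Solving gives q = 8 with consumers paying 94 and suppliers receiving 70 (the 24 wedge).
Per-trip burden: consumers 16, suppliers 8.
Consumers take the larger share because demand is less price-elastic here (demand slope 1 vs supply slope 2).
The less price-elastic side of the market bears the larger share of a per-unit tax.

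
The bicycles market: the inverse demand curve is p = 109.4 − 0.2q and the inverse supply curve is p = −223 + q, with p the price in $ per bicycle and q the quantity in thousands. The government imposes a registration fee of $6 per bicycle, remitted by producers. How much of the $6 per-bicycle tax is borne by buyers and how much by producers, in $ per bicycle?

Buyers bear $1 per bicycle; producers bear $5 per bicycle.

Rewrite in direct form: qd = 547 − 5p and qs = p + 223.
Before the tax: set 547 − 5p = p + 223 → p* = $54, q* = 277.
With the tax collected from producers, supply shifts: qs = (p − 6) + 223.
New equilibrium: buyers pay $55, producers receive $49, q = 272. (Wedge: pb − ps = 6.)
Burden on buyers: $1; on producers: $5. (They sum to $6.)
The less price-elastic side of the market bears the larger share of a per-unit tax.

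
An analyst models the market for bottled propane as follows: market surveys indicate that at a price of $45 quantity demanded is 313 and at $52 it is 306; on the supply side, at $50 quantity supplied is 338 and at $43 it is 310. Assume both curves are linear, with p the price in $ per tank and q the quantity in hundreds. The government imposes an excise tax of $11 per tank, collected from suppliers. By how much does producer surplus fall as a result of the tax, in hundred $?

Demand slope: (306 − 313)/(52 − 45) = -1, so qd = 358 − p.
Supply slope: (310 − 338)/(43 − 50) = 4, so qs = 4p + 138.
Before the tax: set 358 − p = 4p + 138 → p* = $44, q* = 314.
With the tax collected from suppliers, supply shifts: qs = 4(p − 11) + 138.
New equilibrium: buyers pay $52.8, suppliers receive $41.8, q = 305.2. (Wedge: pb − ps = 11.)
ΔPS is the trapezoid between Q = 305.2 and Q = 314 of height $2.2: ½ · (314 + 305.2) · 2.2 = $681.12.

Producer surplus falls by $681.12 hundred.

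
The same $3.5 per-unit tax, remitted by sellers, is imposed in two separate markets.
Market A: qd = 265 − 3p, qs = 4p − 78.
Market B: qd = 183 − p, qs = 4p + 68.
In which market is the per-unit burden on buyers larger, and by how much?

Market B, by $0.8.

Market A: pre-tax p* = $49, q* = 118; post-tax q = 112; per-unit burden on buyers = $2.
Market B: pre-tax p* = $23, q* = 160; post-tax q = 157.2; per-unit burden on buyers = $2.8.
Difference: $2 vs $2.8 → market B is larger by $0.8.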